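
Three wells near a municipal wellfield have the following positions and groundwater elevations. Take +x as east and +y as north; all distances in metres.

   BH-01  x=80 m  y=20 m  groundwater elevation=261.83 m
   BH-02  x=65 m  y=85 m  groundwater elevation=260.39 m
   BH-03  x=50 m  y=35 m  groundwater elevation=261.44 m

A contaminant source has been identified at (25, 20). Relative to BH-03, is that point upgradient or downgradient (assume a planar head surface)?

upgradient

Taking BH-01 as reference: BH-02−BH-01 = (-15, 65, -1.44); BH-03−BH-01 = (-30, 15, -0.39).
Solve a·Δx + b·Δy = Δh: det = (-15)·15 − (-30)·65 = 1725.
∂h/∂x = [(-1.44)·15 − (-0.39)·65] / 1725 = +0.002174
∂h/∂y = [(-15)·(-0.39) − (-30)·(-1.44)] / 1725 = -0.02165
Head at (25, 20) = 261.83 + (+0.002174)·(-55) + (-0.02165)·(0) = 261.71 m.
That is higher than the 261.44 m at BH-03, so the point is upgradient.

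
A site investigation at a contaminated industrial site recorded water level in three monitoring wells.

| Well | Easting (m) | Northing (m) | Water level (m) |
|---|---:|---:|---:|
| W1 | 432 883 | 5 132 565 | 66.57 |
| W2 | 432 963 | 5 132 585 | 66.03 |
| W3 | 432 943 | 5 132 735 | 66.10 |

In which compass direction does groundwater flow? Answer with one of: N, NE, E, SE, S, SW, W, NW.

E

Taking W1 as reference: W2−W1 = (80, 20, -0.54); W3−W1 = (60, 170, -0.47).
Determinant of the coordinate differences = 80·170 − 60·20 = 12400.
∂h/∂x = [(-0.54)·170 − (-0.47)·20] / 12400 = -0.006645
∂h/∂y = [80·(-0.47) − 60·(-0.54)] / 12400 = -0.0004194
Flow = −∇h = (+0.006645 east, +0.0004194 north), which points east.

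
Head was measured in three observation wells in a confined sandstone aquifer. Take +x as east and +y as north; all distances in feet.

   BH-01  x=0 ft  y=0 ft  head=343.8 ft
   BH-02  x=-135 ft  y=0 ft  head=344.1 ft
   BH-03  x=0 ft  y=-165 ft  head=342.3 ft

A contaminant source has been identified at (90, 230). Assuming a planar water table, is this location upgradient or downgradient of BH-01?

∂h/∂x = (344.1 − 343.8) / (-135 − 0) = -0.002222
∂h/∂y = (342.3 − 343.8) / (-165 − 0) = +0.009091
Head at (90, 230) = 343.8 + (-0.002222)·(90) + (+0.009091)·(230) = 345.69 ft.
That is higher than the 343.8 ft at BH-01, so the point is upgradient.

upgradient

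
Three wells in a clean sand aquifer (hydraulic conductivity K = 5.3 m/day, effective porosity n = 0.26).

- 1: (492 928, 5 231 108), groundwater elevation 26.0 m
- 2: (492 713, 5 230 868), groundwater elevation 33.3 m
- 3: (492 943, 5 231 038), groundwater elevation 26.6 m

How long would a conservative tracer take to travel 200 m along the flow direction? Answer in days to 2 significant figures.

Differences from 1: to 2 (Δx, Δy, Δh) = (-215, -240, +7.3); to 3 = (15, -70, +0.6).
Determinant of the coordinate differences = (-215)·(-70) − 15·(-240) = 18650.
∂h/∂x = [(+7.3)·(-70) − (+0.6)·(-240)] / 18650 = -0.01968
∂h/∂y = [(-215)·(+0.6) − 15·(+7.3)] / 18650 = -0.01279
|∇h| = √(-0.01968² + -0.01279²) = 0.02347
Seepage velocity v = K·i/n = 5.3 × 0.02347 / 0.26 = 0.4784 m/day.
t = 200 / 0.4784 = 418.1 days.

420 days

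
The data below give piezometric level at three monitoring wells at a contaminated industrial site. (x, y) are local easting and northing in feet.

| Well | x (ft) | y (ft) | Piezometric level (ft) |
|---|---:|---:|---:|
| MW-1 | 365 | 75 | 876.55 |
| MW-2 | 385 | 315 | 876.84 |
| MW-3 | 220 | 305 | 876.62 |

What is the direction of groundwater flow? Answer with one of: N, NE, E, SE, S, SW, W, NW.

With h = a·x + b·y + c and MW-1 as origin, the differences give:
  20·a + 240·b = +0.29
  (-145)·a + 230·b = +0.07
Eliminate b (×230 and ×240, subtract): 39400·a = 49.900 → a = ∂h/∂x = +0.001266
Back-substitute: b = ∂h/∂y = +0.001103.
Flow = −∇h = (-0.001266 east, -0.001103 north), which points southwest.

SW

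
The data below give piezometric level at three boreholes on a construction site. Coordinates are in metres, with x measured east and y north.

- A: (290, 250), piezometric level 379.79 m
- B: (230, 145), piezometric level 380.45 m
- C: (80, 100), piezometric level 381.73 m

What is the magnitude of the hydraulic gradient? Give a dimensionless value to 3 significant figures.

Taking A as reference: B−A = (-60, -105, +0.66); C−A = (-210, -150, +1.94).
Determinant of the coordinate differences = (-60)·(-150) − (-210)·(-105) = -13050.
∂h/∂x = [(+0.66)·(-150) − (+1.94)·(-105)] / -13050 = -0.008023
∂h/∂y = [(-60)·(+1.94) − (-210)·(+0.66)] / -13050 = -0.001701
|∇h| = √(-0.008023² + -0.001701²) = 0.008201

0.00820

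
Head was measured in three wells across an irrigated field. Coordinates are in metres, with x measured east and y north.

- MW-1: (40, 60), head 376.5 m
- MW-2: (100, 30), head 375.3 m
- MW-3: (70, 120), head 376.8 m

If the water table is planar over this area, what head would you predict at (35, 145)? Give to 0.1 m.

Differences from MW-1: to MW-2 (Δx, Δy, Δh) = (60, -30, -1.2); to MW-3 = (30, 60, +0.3).
Solve a·Δx + b·Δy = Δh: det = 60·60 − 30·(-30) = 4500.
∂h/∂x = [(-1.2)·60 − (+0.3)·(-30)] / 4500 = -0.01400
∂h/∂y = [60·(+0.3) − 30·(-1.2)] / 4500 = +0.01200
h(35, 145) = 376.5 + (-0.01400)·(-5) + (+0.01200)·(85) = 376.5 +0.070 +1.020 = 377.590 m.

377.6 m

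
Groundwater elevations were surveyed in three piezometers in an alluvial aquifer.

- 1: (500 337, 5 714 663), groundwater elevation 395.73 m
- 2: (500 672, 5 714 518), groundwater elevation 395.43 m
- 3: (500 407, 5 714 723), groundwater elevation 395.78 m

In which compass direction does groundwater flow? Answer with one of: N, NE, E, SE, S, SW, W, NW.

S

With h = a·x + b·y + c and 1 as origin, the differences give:
  335·a + (-145)·b = -0.30
  70·a + 60·b = +0.05
Eliminate b (×60 and ×(-145), subtract): 30250·a = -10.750 → a = ∂h/∂x = -0.0003554
Back-substitute: b = ∂h/∂y = +0.001248.
Flow = −∇h = (+0.0003554 east, -0.001248 north), which points south.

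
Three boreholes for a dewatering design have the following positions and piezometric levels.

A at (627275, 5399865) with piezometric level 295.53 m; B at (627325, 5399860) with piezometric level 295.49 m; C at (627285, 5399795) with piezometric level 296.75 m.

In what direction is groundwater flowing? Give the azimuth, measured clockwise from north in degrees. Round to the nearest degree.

008°

Differences from A: to B (Δx, Δy, Δh) = (50, -5, -0.04); to C = (10, -70, +1.22).
Determinant of the coordinate differences = 50·(-70) − 10·(-5) = -3450.
∂h/∂x = [(-0.04)·(-70) − (+1.22)·(-5)] / -3450 = -0.002580
∂h/∂y = [50·(+1.22) − 10·(-0.04)] / -3450 = -0.01780
Flow direction (−∇h) has components (+0.002580 E, +0.01780 N).
Azimuth = atan2(E, N) = atan2(+0.002580, +0.01780) = 8.2° ≈ 008°.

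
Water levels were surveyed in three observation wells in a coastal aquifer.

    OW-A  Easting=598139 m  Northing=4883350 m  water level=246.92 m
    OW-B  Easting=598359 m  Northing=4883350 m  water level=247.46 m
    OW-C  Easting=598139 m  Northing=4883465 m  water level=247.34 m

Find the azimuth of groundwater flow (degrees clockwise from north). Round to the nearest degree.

∂h/∂x = (247.46 − 246.92) / (598359 − 598139) = +0.002455
∂h/∂y = (247.34 − 246.92) / (4883465 − 4883350) = +0.003652
Flow direction (−∇h) has components (-0.002455 E, -0.003652 N).
Azimuth = atan2(E, N) = atan2(-0.002455, -0.003652) = 213.9° ≈ 214°.

214°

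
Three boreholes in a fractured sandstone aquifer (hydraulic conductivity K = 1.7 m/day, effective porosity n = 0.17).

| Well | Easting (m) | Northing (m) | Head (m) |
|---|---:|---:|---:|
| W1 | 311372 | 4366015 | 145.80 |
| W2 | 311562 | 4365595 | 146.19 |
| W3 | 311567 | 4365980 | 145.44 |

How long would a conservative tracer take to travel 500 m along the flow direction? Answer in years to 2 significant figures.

Taking W1 as reference: W2−W1 = (190, -420, +0.39); W3−W1 = (195, -35, -0.36).
Solve a·Δx + b·Δy = Δh: det = 190·(-35) − 195·(-420) = 75250.
∂h/∂x = [(+0.39)·(-35) − (-0.36)·(-420)] / 75250 = -0.002191
∂h/∂y = [190·(-0.36) − 195·(+0.39)] / 75250 = -0.001920
|∇h| = √(-0.002191² + -0.001920²) = 0.002913
Seepage velocity v = K·i/n = 1.7 × 0.002913 / 0.17 = 0.02913 m/day.
t = 500 / 0.02913 = 1.716e+04 days = 47 years.

47 years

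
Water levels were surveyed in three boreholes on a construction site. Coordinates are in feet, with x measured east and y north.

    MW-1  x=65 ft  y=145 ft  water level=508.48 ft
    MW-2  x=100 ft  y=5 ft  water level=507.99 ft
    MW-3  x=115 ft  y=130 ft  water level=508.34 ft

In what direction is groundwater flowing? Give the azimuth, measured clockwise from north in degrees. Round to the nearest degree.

Taking MW-1 as reference: MW-2−MW-1 = (35, -140, -0.49); MW-3−MW-1 = (50, -15, -0.14).
Solve a·Δx + b·Δy = Δh: det = 35·(-15) − 50·(-140) = 6475.
∂h/∂x = [(-0.49)·(-15) − (-0.14)·(-140)] / 6475 = -0.001892
∂h/∂y = [35·(-0.14) − 50·(-0.49)] / 6475 = +0.003027
Flow direction (−∇h) has components (+0.001892 E, -0.003027 N).
Azimuth = atan2(E, N) = atan2(+0.001892, -0.003027) = 148.0° ≈ 148°.

148°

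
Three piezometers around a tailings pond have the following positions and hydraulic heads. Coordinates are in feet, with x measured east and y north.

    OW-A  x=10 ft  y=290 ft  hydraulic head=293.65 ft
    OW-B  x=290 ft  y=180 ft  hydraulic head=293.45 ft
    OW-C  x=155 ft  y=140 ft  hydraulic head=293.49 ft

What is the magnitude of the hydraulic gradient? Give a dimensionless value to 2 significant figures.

0.00077

Differences from OW-A: to OW-B (Δx, Δy, Δh) = (280, -110, -0.20); to OW-C = (145, -150, -0.16).
Determinant of the coordinate differences = 280·(-150) − 145·(-110) = -26050.
∂h/∂x = [(-0.20)·(-150) − (-0.16)·(-110)] / -26050 = -0.0004760
∂h/∂y = [280·(-0.16) − 145·(-0.20)] / -26050 = +0.0006065
|∇h| = √(-0.0004760² + 0.0006065²) = 0.000771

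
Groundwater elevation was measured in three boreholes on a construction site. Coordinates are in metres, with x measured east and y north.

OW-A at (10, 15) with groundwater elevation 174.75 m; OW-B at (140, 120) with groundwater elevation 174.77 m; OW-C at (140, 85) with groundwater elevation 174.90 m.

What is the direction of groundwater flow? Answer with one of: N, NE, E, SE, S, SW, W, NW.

Taking OW-A as reference: OW-B−OW-A = (130, 105, +0.02); OW-C−OW-A = (130, 70, +0.15).
Determinant of the coordinate differences = 130·70 − 130·105 = -4550.
∂h/∂x = [(+0.02)·70 − (+0.15)·105] / -4550 = +0.003154
∂h/∂y = [130·(+0.15) − 130·(+0.02)] / -4550 = -0.003714
Flow = −∇h = (-0.003154 east, +0.003714 north), which points northwest.

NW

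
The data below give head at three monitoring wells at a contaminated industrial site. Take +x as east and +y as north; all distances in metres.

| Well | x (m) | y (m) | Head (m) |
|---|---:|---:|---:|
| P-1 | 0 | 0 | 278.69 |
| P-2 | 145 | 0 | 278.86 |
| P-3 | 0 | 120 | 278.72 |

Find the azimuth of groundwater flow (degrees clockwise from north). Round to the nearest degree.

258°

∂h/∂x = (278.86 − 278.69) / (145 − 0) = +0.001172
∂h/∂y = (278.72 − 278.69) / (120 − 0) = +0.0002500
Flow direction (−∇h) has components (-0.001172 E, -0.0002500 N).
Azimuth = atan2(E, N) = atan2(-0.001172, -0.0002500) = 258.0° ≈ 258°.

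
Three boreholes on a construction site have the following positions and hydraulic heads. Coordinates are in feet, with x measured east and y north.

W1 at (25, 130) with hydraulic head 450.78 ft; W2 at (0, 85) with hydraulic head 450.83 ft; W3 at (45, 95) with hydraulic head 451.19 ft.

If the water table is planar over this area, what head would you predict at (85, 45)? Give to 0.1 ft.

451.9 ft

Taking W1 as reference: W2−W1 = (-25, -45, +0.05); W3−W1 = (20, -35, +0.41).
Determinant of the coordinate differences = (-25)·(-35) − 20·(-45) = 1775.
∂h/∂x = [(+0.05)·(-35) − (+0.41)·(-45)] / 1775 = +0.009408
∂h/∂y = [(-25)·(+0.41) − 20·(+0.05)] / 1775 = -0.006338
h(85, 45) = 450.78 + (+0.009408)·(60) + (-0.006338)·(-85) = 450.78 +0.565 +0.539 = 451.883 ft.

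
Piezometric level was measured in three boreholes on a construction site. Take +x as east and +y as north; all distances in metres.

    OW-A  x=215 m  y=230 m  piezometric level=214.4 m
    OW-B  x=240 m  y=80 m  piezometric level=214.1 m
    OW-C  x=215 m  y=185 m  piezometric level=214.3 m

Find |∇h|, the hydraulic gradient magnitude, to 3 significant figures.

Taking OW-A as reference: OW-B−OW-A = (25, -150, -0.3); OW-C−OW-A = (0, -45, -0.1).
Solve a·Δx + b·Δy = Δh: det = 25·(-45) − 0·(-150) = -1125.
∂h/∂x = [(-0.3)·(-45) − (-0.1)·(-150)] / -1125 = +0.001333
∂h/∂y = [25·(-0.1) − 0·(-0.3)] / -1125 = +0.002222
|∇h| = √(0.001333² + 0.002222²) = 0.002591

0.00259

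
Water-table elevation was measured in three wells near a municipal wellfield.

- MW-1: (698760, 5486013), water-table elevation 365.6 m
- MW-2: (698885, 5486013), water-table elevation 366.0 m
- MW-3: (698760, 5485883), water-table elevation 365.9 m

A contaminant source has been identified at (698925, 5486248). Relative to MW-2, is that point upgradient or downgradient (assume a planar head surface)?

∂h/∂x = (366.0 − 365.6) / (698885 − 698760) = +0.003200
∂h/∂y = (365.9 − 365.6) / (5485883 − 5486013) = -0.002308
Head at (698925, 5486248) = 365.6 + (+0.003200)·(165) + (-0.002308)·(235) = 365.59 m.
That is lower than the 366.0 m at MW-2, so the point is downgradient.

downgradient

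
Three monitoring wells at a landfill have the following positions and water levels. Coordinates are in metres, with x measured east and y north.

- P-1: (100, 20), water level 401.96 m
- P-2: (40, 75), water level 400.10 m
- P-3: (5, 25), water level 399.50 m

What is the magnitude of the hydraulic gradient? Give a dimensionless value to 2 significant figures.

With h = a·x + b·y + c and P-1 as origin, the differences give:
  (-60)·a + 55·b = -1.86
  (-95)·a + 5·b = -2.46
Eliminate b (×5 and ×55, subtract): 4925·a = 126.000 → a = ∂h/∂x = +0.02558
Back-substitute: b = ∂h/∂y = -0.005909.
|∇h| = √(0.02558² + -0.005909²) = 0.02625

0.026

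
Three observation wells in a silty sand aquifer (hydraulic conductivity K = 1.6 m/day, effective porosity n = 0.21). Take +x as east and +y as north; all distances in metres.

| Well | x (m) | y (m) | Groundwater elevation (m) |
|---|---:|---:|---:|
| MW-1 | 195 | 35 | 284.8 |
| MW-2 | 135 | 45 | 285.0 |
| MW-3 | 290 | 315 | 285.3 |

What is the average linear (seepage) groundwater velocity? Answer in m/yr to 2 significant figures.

Differences from MW-1: to MW-2 (Δx, Δy, Δh) = (-60, 10, +0.2); to MW-3 = (95, 280, +0.5).
Solve a·Δx + b·Δy = Δh: det = (-60)·280 − 95·10 = -17750.
∂h/∂x = [(+0.2)·280 − (+0.5)·10] / -17750 = -0.002873
∂h/∂y = [(-60)·(+0.5) − 95·(+0.2)] / -17750 = +0.002761
|∇h| = √(-0.002873² + 0.002761²) = 0.003985
Seepage velocity v = K·i/n = 1.6 × 0.003985 / 0.21 = 0.03036 m/day = 11.09 m/yr.

11 m/yr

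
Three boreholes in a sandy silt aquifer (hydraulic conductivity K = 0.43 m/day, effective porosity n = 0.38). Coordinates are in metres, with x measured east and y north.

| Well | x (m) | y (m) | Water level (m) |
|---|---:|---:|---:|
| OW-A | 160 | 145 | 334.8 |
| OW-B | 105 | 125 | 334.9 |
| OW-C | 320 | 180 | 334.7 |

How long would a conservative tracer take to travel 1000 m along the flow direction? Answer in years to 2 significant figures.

290 years

With h = a·x + b·y + c and OW-A as origin, the differences give:
  (-55)·a + (-20)·b = +0.1
  160·a + 35·b = -0.1
Eliminate b (×35 and ×(-20), subtract): 1275·a = 1.50 → a = ∂h/∂x = +0.001176
Back-substitute: b = ∂h/∂y = -0.008235.
|∇h| = √(0.001176² + -0.008235²) = 0.008319
Seepage velocity v = K·i/n = 0.43 × 0.008319 / 0.38 = 0.009414 m/day.
t = 1000 / 0.009414 = 1.062e+05 days = 291 years.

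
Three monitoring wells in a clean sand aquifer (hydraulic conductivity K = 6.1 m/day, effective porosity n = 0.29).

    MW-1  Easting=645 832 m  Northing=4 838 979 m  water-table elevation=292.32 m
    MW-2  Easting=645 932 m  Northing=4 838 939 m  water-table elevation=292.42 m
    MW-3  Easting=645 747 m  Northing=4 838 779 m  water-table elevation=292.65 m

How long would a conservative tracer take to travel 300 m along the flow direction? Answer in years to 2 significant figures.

Taking MW-1 as reference: MW-2−MW-1 = (100, -40, +0.10); MW-3−MW-1 = (-85, -200, +0.33).
Solve a·Δx + b·Δy = Δh: det = 100·(-200) − (-85)·(-40) = -23400.
∂h/∂x = [(+0.10)·(-200) − (+0.33)·(-40)] / -23400 = +0.0002906
∂h/∂y = [100·(+0.33) − (-85)·(+0.10)] / -23400 = -0.001774
|∇h| = √(0.0002906² + -0.001774²) = 0.001798
Seepage velocity v = K·i/n = 6.1 × 0.001798 / 0.29 = 0.03782 m/day.
t = 300 / 0.03782 = 7932 days = 21.7 years.

22 years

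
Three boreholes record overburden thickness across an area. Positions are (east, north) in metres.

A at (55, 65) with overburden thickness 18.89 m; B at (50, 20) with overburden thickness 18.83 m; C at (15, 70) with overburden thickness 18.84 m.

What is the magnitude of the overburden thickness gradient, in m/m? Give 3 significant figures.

Differences from A: to B (Δx, Δy, Δh) = (-5, -45, -0.06); to C = (-40, 5, -0.05).
Determinant of the coordinate differences = (-5)·5 − (-40)·(-45) = -1825.
∂d/∂x = [(-0.06)·5 − (-0.05)·(-45)] / -1825 = +0.001397
∂d/∂y = [(-5)·(-0.05) − (-40)·(-0.06)] / -1825 = +0.001178
|∇f| = √(0.001397² + 0.001178²) = 0.001827 m/m

0.00183 m/m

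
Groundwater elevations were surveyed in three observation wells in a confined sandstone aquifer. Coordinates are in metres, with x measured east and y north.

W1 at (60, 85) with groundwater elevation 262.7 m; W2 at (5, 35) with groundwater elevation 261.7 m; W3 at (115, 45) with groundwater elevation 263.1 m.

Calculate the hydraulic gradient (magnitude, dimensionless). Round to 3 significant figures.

0.0138

Taking W1 as reference: W2−W1 = (-55, -50, -1.0); W3−W1 = (55, -40, +0.4).
Solve a·Δx + b·Δy = Δh: det = (-55)·(-40) − 55·(-50) = 4950.
∂h/∂x = [(-1.0)·(-40) − (+0.4)·(-50)] / 4950 = +0.01212
∂h/∂y = [(-55)·(+0.4) − 55·(-1.0)] / 4950 = +0.006667
|∇h| = √(0.01212² + 0.006667²) = 0.01383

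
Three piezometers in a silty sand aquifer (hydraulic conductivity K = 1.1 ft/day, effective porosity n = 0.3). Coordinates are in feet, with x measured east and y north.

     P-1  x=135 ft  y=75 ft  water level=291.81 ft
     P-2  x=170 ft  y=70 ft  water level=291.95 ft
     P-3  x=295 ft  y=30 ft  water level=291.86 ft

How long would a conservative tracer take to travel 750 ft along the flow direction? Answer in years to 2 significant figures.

With h = a·x + b·y + c and P-1 as origin, the differences give:
  35·a + (-5)·b = +0.14
  160·a + (-45)·b = +0.05
Eliminate b (×(-45) and ×(-5), subtract): -775·a = -6.050 → a = ∂h/∂x = +0.007806
Back-substitute: b = ∂h/∂y = +0.02665.
|∇h| = √(0.007806² + 0.02665²) = 0.02777
Seepage velocity v = K·i/n = 1.1 × 0.02777 / 0.3 = 0.1018 ft/day.
t = 750 / 0.1018 = 7367 days = 20.2 years.

20 years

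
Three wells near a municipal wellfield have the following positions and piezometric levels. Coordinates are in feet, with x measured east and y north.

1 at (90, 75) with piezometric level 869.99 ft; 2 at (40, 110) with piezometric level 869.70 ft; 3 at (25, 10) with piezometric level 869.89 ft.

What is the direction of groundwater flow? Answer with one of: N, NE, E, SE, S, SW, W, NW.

NW

Differences from 1: to 2 (Δx, Δy, Δh) = (-50, 35, -0.29); to 3 = (-65, -65, -0.10).
Solve a·Δx + b·Δy = Δh: det = (-50)·(-65) − (-65)·35 = 5525.
∂h/∂x = [(-0.29)·(-65) − (-0.10)·35] / 5525 = +0.004045
∂h/∂y = [(-50)·(-0.10) − (-65)·(-0.29)] / 5525 = -0.002507
Flow = −∇h = (-0.004045 east, +0.002507 north), which points northwest.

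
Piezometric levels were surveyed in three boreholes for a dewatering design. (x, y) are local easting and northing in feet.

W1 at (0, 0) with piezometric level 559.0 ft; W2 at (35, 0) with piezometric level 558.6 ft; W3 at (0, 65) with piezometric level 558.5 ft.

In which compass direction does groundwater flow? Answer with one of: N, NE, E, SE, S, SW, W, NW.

∂h/∂x = (558.6 − 559.0) / (35 − 0) = -0.01143
∂h/∂y = (558.5 − 559.0) / (65 − 0) = -0.007692
Flow = −∇h = (+0.01143 east, +0.007692 north), which points northeast.

NE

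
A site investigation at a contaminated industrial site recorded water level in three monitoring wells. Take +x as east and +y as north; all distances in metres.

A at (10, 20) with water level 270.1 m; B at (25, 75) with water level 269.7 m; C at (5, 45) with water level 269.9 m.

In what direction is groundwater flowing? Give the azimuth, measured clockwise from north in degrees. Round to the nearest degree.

349°

Taking A as reference: B−A = (15, 55, -0.4); C−A = (-5, 25, -0.2).
Solve a·Δx + b·Δy = Δh: det = 15·25 − (-5)·55 = 650.
∂h/∂x = [(-0.4)·25 − (-0.2)·55] / 650 = +0.001538
∂h/∂y = [15·(-0.2) − (-5)·(-0.4)] / 650 = -0.007692
Flow direction (−∇h) has components (-0.001538 E, +0.007692 N).
Azimuth = atan2(E, N) = atan2(-0.001538, +0.007692) = 348.7° ≈ 349°.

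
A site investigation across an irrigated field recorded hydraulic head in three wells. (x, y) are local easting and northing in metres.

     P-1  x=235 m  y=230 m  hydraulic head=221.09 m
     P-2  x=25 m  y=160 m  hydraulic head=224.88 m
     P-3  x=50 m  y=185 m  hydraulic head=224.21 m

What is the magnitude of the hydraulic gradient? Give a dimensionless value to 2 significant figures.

Taking P-1 as reference: P-2−P-1 = (-210, -70, +3.79); P-3−P-1 = (-185, -45, +3.12).
Solve a·Δx + b·Δy = Δh: det = (-210)·(-45) − (-185)·(-70) = -3500.
∂h/∂x = [(+3.79)·(-45) − (+3.12)·(-70)] / -3500 = -0.01367
∂h/∂y = [(-210)·(+3.12) − (-185)·(+3.79)] / -3500 = -0.01313
|∇h| = √(-0.01367² + -0.01313²) = 0.01895

0.019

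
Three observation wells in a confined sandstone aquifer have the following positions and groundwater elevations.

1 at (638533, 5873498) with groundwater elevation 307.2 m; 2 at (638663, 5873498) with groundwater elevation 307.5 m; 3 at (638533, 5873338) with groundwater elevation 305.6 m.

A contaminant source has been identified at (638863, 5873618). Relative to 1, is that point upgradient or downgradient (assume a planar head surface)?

∂h/∂x = (307.5 − 307.2) / (638663 − 638533) = +0.002308
∂h/∂y = (305.6 − 307.2) / (5873338 − 5873498) = +0.010000
Head at (638863, 5873618) = 307.2 + (+0.002308)·(330) + (+0.010000)·(120) = 309.16 m.
That is higher than the 307.2 m at 1, so the point is upgradient.

upgradient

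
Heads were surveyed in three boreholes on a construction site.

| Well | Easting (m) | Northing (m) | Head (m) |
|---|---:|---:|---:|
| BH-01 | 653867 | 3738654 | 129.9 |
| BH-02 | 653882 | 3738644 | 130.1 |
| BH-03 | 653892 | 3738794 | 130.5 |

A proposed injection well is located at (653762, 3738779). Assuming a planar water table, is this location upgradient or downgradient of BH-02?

downgradient

Taking BH-01 as reference: BH-02−BH-01 = (15, -10, +0.2); BH-03−BH-01 = (25, 140, +0.6).
Determinant of the coordinate differences = 15·140 − 25·(-10) = 2350.
∂h/∂x = [(+0.2)·140 − (+0.6)·(-10)] / 2350 = +0.01447
∂h/∂y = [15·(+0.6) − 25·(+0.2)] / 2350 = +0.001702
Head at (653762, 3738779) = 129.9 + (+0.01447)·(-105) + (+0.001702)·(125) = 128.59 m.
That is lower than the 130.1 m at BH-02, so the point is downgradient.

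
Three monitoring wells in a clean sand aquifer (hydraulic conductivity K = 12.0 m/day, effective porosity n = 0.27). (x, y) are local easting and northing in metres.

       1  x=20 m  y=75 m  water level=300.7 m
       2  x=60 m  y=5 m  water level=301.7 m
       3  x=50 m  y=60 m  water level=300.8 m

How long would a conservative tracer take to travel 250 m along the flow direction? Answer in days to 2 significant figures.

Taking 1 as reference: 2−1 = (40, -70, +1.0); 3−1 = (30, -15, +0.1).
Determinant of the coordinate differences = 40·(-15) − 30·(-70) = 1500.
∂h/∂x = [(+1.0)·(-15) − (+0.1)·(-70)] / 1500 = -0.005333
∂h/∂y = [40·(+0.1) − 30·(+1.0)] / 1500 = -0.01733
|∇h| = √(-0.005333² + -0.01733²) = 0.01813
Seepage velocity v = K·i/n = 12.0 × 0.01813 / 0.27 = 0.8058 m/day.
t = 250 / 0.8058 = 310.3 days.

310 days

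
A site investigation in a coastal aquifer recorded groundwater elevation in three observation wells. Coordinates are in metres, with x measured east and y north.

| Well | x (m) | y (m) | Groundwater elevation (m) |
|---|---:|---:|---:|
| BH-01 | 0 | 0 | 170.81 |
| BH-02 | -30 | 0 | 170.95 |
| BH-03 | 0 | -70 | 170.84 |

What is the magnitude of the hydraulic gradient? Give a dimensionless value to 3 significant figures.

∂h/∂x = (170.95 − 170.81) / (-30 − 0) = -0.004667
∂h/∂y = (170.84 − 170.81) / (-70 − 0) = -0.0004286
|∇h| = √(-0.004667² + -0.0004286²) = 0.004687

0.00469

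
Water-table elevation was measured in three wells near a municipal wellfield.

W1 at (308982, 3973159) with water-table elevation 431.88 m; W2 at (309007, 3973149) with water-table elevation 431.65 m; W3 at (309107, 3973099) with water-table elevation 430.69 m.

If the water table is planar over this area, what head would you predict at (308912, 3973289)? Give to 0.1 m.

Differences from W1: to W2 (Δx, Δy, Δh) = (25, -10, -0.23); to W3 = (125, -60, -1.19).
Determinant of the coordinate differences = 25·(-60) − 125·(-10) = -250.
∂h/∂x = [(-0.23)·(-60) − (-1.19)·(-10)] / -250 = -0.007600
∂h/∂y = [25·(-1.19) − 125·(-0.23)] / -250 = +0.004000
h(308912, 3973289) = 431.88 + (-0.007600)·(-70) + (+0.004000)·(130) = 431.88 +0.532 +0.520 = 432.932 m.

432.9 m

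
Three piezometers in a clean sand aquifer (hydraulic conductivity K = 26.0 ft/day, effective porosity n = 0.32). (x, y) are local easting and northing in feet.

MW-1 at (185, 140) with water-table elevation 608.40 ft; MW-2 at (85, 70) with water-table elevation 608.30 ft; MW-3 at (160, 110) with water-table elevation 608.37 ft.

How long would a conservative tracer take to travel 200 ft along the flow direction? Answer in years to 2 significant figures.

Taking MW-1 as reference: MW-2−MW-1 = (-100, -70, -0.10); MW-3−MW-1 = (-25, -30, -0.03).
Determinant of the coordinate differences = (-100)·(-30) − (-25)·(-70) = 1250.
∂h/∂x = [(-0.10)·(-30) − (-0.03)·(-70)] / 1250 = +0.0007200
∂h/∂y = [(-100)·(-0.03) − (-25)·(-0.10)] / 1250 = +0.0004000
|∇h| = √(0.0007200² + 0.0004000²) = 0.0008237
Seepage velocity v = K·i/n = 26.0 × 0.0008237 / 0.32 = 0.06693 ft/day.
t = 200 / 0.06693 = 2988 days = 8.18 years.

8.2 years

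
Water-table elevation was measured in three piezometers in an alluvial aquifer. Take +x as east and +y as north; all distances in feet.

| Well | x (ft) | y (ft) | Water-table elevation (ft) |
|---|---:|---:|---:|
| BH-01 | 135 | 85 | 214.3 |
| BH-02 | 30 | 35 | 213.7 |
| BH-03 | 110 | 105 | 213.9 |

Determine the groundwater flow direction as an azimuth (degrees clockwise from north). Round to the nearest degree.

310°

Differences from BH-01: to BH-02 (Δx, Δy, Δh) = (-105, -50, -0.6); to BH-03 = (-25, 20, -0.4).
Determinant of the coordinate differences = (-105)·20 − (-25)·(-50) = -3350.
∂h/∂x = [(-0.6)·20 − (-0.4)·(-50)] / -3350 = +0.009552
∂h/∂y = [(-105)·(-0.4) − (-25)·(-0.6)] / -3350 = -0.008060
Flow direction (−∇h) has components (-0.009552 E, +0.008060 N).
Azimuth = atan2(E, N) = atan2(-0.009552, +0.008060) = 310.2° ≈ 310°.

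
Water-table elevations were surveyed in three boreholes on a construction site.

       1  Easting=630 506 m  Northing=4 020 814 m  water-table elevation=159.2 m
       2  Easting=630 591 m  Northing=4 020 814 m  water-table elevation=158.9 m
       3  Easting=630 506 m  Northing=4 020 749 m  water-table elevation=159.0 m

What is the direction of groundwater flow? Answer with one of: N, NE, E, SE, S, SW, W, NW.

∂h/∂x = (158.9 − 159.2) / (630591 − 630506) = -0.003529
∂h/∂y = (159.0 − 159.2) / (4020749 − 4020814) = +0.003077
Flow = −∇h = (+0.003529 east, -0.003077 north), which points southeast.

SE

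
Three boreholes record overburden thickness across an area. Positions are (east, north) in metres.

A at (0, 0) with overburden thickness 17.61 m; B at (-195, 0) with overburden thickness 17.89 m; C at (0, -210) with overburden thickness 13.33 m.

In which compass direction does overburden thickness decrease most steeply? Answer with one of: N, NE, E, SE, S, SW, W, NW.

∂d/∂x = (17.89 − 17.61) / (-195 − 0) = -0.001436
∂d/∂y = (13.33 − 17.61) / (-210 − 0) = +0.02038
Steepest decrease is along −∇f = (+0.001436 E, -0.02038 N) → south.

S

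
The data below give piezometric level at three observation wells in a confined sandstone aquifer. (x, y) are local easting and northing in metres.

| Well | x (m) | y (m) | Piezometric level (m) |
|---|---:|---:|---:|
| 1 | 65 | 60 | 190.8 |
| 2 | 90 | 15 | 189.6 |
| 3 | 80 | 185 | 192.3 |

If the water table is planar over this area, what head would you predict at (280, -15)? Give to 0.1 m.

185.0 m

Differences from 1: to 2 (Δx, Δy, Δh) = (25, -45, -1.2); to 3 = (15, 125, +1.5).
Determinant of the coordinate differences = 25·125 − 15·(-45) = 3800.
∂h/∂x = [(-1.2)·125 − (+1.5)·(-45)] / 3800 = -0.02171
∂h/∂y = [25·(+1.5) − 15·(-1.2)] / 3800 = +0.01461
h(280, -15) = 190.8 + (-0.02171)·(215) + (+0.01461)·(-75) = 190.8 -4.668 -1.095 = 185.037 m.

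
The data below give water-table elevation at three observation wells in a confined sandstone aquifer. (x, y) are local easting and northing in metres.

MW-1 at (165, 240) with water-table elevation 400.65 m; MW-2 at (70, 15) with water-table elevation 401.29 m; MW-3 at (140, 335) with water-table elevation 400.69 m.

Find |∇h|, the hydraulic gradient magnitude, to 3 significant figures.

Differences from MW-1: to MW-2 (Δx, Δy, Δh) = (-95, -225, +0.64); to MW-3 = (-25, 95, +0.04).
Determinant of the coordinate differences = (-95)·95 − (-25)·(-225) = -14650.
∂h/∂x = [(+0.64)·95 − (+0.04)·(-225)] / -14650 = -0.004765
∂h/∂y = [(-95)·(+0.04) − (-25)·(+0.64)] / -14650 = -0.0008328
|∇h| = √(-0.004765² + -0.0008328²) = 0.004837

0.00484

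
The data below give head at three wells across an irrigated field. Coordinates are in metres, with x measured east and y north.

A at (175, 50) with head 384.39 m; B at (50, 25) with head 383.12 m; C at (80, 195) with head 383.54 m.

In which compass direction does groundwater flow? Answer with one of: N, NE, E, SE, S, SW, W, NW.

With h = a·x + b·y + c and A as origin, the differences give:
  (-125)·a + (-25)·b = -1.27
  (-95)·a + 145·b = -0.85
Eliminate b (×145 and ×(-25), subtract): -20500·a = -205.400 → a = ∂h/∂x = +0.01002
Back-substitute: b = ∂h/∂y = +0.0007024.
Flow = −∇h = (-0.01002 east, -0.0007024 north), which points west.

W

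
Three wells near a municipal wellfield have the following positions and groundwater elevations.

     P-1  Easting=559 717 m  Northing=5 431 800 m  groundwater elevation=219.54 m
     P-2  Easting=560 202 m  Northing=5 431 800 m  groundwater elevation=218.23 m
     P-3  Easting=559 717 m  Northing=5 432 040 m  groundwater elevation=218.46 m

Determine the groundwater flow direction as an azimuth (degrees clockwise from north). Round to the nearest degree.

∂h/∂x = (218.23 − 219.54) / (560202 − 559717) = -0.002701
∂h/∂y = (218.46 − 219.54) / (5432040 − 5431800) = -0.004500
Flow direction (−∇h) has components (+0.002701 E, +0.004500 N).
Azimuth = atan2(E, N) = atan2(+0.002701, +0.004500) = 31.0° ≈ 031°.

031°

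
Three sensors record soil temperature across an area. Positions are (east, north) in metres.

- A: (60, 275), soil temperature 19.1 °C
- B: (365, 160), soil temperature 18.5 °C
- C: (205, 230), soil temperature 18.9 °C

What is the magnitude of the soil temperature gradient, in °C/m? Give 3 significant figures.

Differences from A: to B (Δx, Δy, Δh) = (305, -115, -0.6); to C = (145, -45, -0.2).
Determinant of the coordinate differences = 305·(-45) − 145·(-115) = 2950.
∂T/∂x = [(-0.6)·(-45) − (-0.2)·(-115)] / 2950 = +0.001356
∂T/∂y = [305·(-0.2) − 145·(-0.6)] / 2950 = +0.008814
|∇f| = √(0.001356² + 0.008814²) = 0.008918 °C/m

0.00892 °C/m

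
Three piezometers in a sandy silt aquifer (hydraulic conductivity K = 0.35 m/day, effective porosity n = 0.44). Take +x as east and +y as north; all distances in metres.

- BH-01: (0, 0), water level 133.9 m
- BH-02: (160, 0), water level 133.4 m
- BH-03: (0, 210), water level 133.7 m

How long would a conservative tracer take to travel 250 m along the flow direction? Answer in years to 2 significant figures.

∂h/∂x = (133.4 − 133.9) / (160 − 0) = -0.003125
∂h/∂y = (133.7 − 133.9) / (210 − 0) = -0.0009524
|∇h| = √(-0.003125² + -0.0009524²) = 0.003267
Seepage velocity v = K·i/n = 0.35 × 0.003267 / 0.44 = 0.002599 m/day.
t = 250 / 0.002599 = 9.619e+04 days = 263 years.

260 years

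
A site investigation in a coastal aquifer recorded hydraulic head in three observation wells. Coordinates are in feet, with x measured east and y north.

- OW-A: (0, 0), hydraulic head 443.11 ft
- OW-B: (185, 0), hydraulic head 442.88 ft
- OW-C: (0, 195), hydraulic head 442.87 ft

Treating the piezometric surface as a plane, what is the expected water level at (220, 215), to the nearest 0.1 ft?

∂h/∂x = (442.88 − 443.11) / (185 − 0) = -0.001243
∂h/∂y = (442.87 − 443.11) / (195 − 0) = -0.001231
h(220, 215) = 443.11 + (-0.001243)·(220) + (-0.001231)·(215) = 443.11 -0.274 -0.265 = 442.572 ft.

442.6 ft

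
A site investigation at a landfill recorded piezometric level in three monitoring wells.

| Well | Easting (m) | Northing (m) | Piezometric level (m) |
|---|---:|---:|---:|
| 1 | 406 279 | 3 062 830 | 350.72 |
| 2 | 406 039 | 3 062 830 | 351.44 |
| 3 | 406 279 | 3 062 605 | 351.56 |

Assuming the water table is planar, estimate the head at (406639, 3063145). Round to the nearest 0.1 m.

∂h/∂x = (351.44 − 350.72) / (406039 − 406279) = -0.003000
∂h/∂y = (351.56 − 350.72) / (3062605 − 3062830) = -0.003733
h(406639, 3063145) = 350.72 + (-0.003000)·(360) + (-0.003733)·(315) = 350.72 -1.080 -1.176 = 348.464 m.

348.5 m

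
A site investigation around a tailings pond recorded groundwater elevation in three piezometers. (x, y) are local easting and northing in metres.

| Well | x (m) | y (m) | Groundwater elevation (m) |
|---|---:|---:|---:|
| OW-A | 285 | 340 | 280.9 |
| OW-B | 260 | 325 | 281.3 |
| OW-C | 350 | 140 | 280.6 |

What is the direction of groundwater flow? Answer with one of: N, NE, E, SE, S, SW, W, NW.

With h = a·x + b·y + c and OW-A as origin, the differences give:
  (-25)·a + (-15)·b = +0.4
  65·a + (-200)·b = -0.3
Eliminate b (×(-200) and ×(-15), subtract): 5975·a = -84.50 → a = ∂h/∂x = -0.01414
Back-substitute: b = ∂h/∂y = -0.003096.
Flow = −∇h = (+0.01414 east, +0.003096 north), which points east.

E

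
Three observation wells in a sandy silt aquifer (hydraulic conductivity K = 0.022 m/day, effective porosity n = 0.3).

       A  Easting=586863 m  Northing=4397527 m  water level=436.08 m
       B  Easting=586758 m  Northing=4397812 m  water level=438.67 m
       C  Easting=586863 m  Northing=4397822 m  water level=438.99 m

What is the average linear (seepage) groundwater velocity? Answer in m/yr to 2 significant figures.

0.27 m/yr

Three-point gradient (reference A): Δ to B = (-105, 285, +2.59), Δ to C = (0, 295, +2.91).
∂h/∂x = +0.002108, ∂h/∂y = +0.009864 (det = -30975).
|∇h| = √(0.002108² + 0.009864²) = 0.01009
Seepage velocity v = K·i/n = 0.022 × 0.01009 / 0.3 = 0.0007399 m/day = 0.2702 m/yr.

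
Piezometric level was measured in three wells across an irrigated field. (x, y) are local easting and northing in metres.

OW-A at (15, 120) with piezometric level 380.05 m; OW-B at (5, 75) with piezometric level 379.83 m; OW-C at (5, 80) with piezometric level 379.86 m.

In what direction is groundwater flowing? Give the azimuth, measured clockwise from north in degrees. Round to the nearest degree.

With h = a·x + b·y + c and OW-A as origin, the differences give:
  (-10)·a + (-45)·b = -0.22
  (-10)·a + (-40)·b = -0.19
Eliminate b (×(-40) and ×(-45), subtract): -50·a = 0.250 → a = ∂h/∂x = -0.005000
Back-substitute: b = ∂h/∂y = +0.006000.
Flow direction (−∇h) has components (+0.005000 E, -0.006000 N).
Azimuth = atan2(E, N) = atan2(+0.005000, -0.006000) = 140.2° ≈ 140°.

140°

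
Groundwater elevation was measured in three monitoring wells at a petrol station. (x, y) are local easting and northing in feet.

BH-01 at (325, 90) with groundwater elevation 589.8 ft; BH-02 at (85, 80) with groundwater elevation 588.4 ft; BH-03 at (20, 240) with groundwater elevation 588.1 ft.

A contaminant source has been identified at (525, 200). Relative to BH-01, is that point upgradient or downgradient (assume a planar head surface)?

upgradient

Taking BH-01 as reference: BH-02−BH-01 = (-240, -10, -1.4); BH-03−BH-01 = (-305, 150, -1.7).
Determinant of the coordinate differences = (-240)·150 − (-305)·(-10) = -39050.
∂h/∂x = [(-1.4)·150 − (-1.7)·(-10)] / -39050 = +0.005813
∂h/∂y = [(-240)·(-1.7) − (-305)·(-1.4)] / -39050 = +0.0004866
Head at (525, 200) = 589.8 + (+0.005813)·(200) + (+0.0004866)·(110) = 591.02 ft.
That is higher than the 589.8 ft at BH-01, so the point is upgradient.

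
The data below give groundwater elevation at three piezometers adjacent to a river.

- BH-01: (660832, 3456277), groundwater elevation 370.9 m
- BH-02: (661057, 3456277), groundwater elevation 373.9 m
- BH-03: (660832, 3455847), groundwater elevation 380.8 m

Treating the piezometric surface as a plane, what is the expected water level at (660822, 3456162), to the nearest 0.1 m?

∂h/∂x = (373.9 − 370.9) / (661057 − 660832) = +0.01333
∂h/∂y = (380.8 − 370.9) / (3455847 − 3456277) = -0.02302
h(660822, 3456162) = 370.9 + (+0.01333)·(-10) + (-0.02302)·(-115) = 370.9 -0.133 +2.648 = 373.414 m.

373.4 m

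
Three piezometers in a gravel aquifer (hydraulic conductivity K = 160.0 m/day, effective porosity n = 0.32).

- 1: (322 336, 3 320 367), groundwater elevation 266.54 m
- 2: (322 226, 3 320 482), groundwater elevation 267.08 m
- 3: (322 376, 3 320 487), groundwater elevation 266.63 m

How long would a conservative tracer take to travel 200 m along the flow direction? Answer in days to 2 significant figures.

With h = a·x + b·y + c and 1 as origin, the differences give:
  (-110)·a + 115·b = +0.54
  40·a + 120·b = +0.09
Eliminate b (×120 and ×115, subtract): -17800·a = 54.450 → a = ∂h/∂x = -0.003059
Back-substitute: b = ∂h/∂y = +0.001770.
|∇h| = √(-0.003059² + 0.001770²) = 0.003534
Seepage velocity v = K·i/n = 160.0 × 0.003534 / 0.32 = 1.767 m/day.
t = 200 / 1.767 = 113.2 days.

110 days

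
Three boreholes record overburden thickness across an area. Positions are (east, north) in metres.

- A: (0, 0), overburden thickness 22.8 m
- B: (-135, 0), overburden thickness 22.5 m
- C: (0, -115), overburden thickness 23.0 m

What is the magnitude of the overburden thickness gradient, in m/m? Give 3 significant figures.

0.00282 m/m

∂d/∂x = (22.5 − 22.8) / (-135 − 0) = +0.002222
∂d/∂y = (23.0 − 22.8) / (-115 − 0) = -0.001739
|∇f| = √(0.002222² + -0.001739²) = 0.002822 m/m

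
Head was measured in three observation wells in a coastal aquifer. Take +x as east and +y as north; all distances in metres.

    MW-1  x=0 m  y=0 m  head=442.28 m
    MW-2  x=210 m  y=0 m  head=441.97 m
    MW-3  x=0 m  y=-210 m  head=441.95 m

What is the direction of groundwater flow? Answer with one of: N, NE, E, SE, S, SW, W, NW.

SE

∂h/∂x = (441.97 − 442.28) / (210 − 0) = -0.001476
∂h/∂y = (441.95 − 442.28) / (-210 − 0) = +0.001571
Flow = −∇h = (+0.001476 east, -0.001571 north), which points southeast.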